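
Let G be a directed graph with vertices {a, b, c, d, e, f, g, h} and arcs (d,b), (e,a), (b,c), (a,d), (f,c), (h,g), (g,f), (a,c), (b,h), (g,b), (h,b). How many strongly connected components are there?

6

{b, g, h} are all mutually reachable — one SCC of size 3.
{f} is an SCC by itself.
{e} is an SCC by itself.
{d} is an SCC by itself.
{a} is an SCC by itself.
(and 1 more singleton SCC)
That gives 6 strongly connected components.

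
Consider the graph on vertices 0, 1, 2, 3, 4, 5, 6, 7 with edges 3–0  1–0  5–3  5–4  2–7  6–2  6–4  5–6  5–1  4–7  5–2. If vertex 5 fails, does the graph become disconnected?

Yes

Deleting 5 raises the number of components from 1 to 2, so 5 is a cut vertex.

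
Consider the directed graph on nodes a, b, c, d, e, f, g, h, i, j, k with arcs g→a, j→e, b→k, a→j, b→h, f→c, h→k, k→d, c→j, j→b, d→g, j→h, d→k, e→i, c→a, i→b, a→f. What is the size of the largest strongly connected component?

{a, b, c, d, e, f, g, h, i, j, k} are all mutually reachable — one SCC of size 11.
The largest has 11 vertices.

11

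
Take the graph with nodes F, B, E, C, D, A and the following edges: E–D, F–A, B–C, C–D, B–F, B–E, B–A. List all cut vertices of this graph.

B

Removing B increases the component count from 1 to 2, so B is a cut vertex.
By contrast removing C leaves 1 component; it is not a cut vertex. No other vertex is a cut vertex either.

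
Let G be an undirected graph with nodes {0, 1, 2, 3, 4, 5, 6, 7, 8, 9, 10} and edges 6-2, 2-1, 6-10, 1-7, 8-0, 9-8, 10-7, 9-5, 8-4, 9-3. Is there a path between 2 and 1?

From 2 we can reach 1, 2, 6, 7, 10, which includes 1.

Yes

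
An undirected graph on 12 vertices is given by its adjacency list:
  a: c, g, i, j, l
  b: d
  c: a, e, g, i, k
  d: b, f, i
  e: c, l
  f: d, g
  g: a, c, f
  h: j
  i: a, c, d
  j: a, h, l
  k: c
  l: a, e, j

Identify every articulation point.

c, d, j

Removing c increases the component count from 1 to 2, so c is a cut vertex.
Removing d increases the component count from 1 to 2, so d is a cut vertex.
Removing j increases the component count from 1 to 2, so j is a cut vertex.
By contrast removing f leaves 1 component; it is not a cut vertex. No other vertex is a cut vertex either.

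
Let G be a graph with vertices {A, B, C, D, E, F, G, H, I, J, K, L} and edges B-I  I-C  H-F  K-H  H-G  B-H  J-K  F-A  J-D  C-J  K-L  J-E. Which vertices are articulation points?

F, H, J, K

Removing F increases the component count from 1 to 2, so F is a cut vertex.
Removing H increases the component count from 1 to 3, so H is a cut vertex.
Removing J increases the component count from 1 to 3, so J is a cut vertex.
Likewise K is a cut vertex.
By contrast removing A leaves 1 component; it is not a cut vertex. No other vertex is a cut vertex either.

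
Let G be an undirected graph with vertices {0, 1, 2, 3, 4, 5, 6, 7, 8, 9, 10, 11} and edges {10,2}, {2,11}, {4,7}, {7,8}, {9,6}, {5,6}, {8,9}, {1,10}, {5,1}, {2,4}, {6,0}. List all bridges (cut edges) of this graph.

0-6, 11-2

The edges on the cycle 5-1-10-2-4-7-8-9-6-5 are not bridges since each lies on that cycle.
But removing 6—0 disconnects 6 from 0; removing 11—2 disconnects 11 from 2 — these are bridges.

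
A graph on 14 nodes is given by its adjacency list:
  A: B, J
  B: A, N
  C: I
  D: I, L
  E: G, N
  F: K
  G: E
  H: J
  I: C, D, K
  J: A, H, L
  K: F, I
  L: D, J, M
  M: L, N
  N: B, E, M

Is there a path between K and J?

Yes

From K we can reach A, B, C, D, E, F, G, H, I, J, K, L, M, N, which includes J.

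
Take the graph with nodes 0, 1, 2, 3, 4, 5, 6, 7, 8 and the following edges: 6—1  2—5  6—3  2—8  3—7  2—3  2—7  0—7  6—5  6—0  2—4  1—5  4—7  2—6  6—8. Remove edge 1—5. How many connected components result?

1 and 5 are still connected via 1-6-5, so the component count stays at 1.

1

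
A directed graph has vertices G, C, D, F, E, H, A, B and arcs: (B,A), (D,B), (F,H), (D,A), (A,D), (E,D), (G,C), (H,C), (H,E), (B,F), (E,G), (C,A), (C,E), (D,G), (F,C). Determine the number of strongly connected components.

1

{A, B, C, D, E, F, G, H} are all mutually reachable — one SCC of size 8.
That gives 1 strongly connected component.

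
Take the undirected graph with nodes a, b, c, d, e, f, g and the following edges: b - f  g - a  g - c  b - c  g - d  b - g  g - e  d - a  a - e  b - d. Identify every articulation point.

b

Removing b increases the component count from 1 to 2, so b is a cut vertex.
By contrast removing a leaves 1 component; it is not a cut vertex. No other vertex is a cut vertex either.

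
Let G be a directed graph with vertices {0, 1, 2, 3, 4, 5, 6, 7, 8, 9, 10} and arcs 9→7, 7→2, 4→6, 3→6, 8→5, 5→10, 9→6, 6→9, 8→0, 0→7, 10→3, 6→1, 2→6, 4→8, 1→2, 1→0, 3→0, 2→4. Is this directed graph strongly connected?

From 6 we can reach every vertex (0, 1, 2, 3, 4, 5, 6, 7, 8, 9, 10), and every vertex can reach 6 (0, 1, 2, 3, 4, 5, 6, 7, 8, 9, 10). So the whole graph is one strongly connected component.

Yes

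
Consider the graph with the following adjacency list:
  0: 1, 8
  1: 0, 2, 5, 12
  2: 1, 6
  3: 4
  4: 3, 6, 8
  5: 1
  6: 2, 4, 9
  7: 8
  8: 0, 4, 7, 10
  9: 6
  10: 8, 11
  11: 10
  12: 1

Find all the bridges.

1-12, 1-5, 10-11, 10-8, 3-4, 6-9, 7-8

The edges on the cycle 8-4-6-2-1-0-8 are not bridges since each lies on that cycle.
But removing 12-1 disconnects 12 from 1; removing 10-11 disconnects 10 from 11; removing 10-8 disconnects 10 from 8; removing 5-1 disconnects 5 from 1 — these are bridges.
In total 7 edges are bridges.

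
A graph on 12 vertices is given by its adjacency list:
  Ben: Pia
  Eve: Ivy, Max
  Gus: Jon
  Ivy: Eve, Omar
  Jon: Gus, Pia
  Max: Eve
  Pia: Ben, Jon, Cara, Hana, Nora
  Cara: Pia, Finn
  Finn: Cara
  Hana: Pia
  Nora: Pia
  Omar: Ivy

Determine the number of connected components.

Starting from Eve we can reach Eve, Ivy, Max, Omar. That is one component of size 4.
Starting from Ben we can reach Ben, Gus, Jon, Pia, Cara, Finn, Hana, Nora. That is one component of size 8.
Total: 2 components.

2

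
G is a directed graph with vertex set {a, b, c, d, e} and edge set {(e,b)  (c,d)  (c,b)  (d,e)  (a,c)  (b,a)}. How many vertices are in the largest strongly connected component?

5

{a, b, c, d, e} are all mutually reachable — one SCC of size 5.
The largest has 5 vertices.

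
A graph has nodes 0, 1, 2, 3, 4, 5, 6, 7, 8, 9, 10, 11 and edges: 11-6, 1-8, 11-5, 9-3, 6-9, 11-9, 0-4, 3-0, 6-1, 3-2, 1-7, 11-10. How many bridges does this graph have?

The edges on the cycle 11-6-9-11 are not bridges since each lies on that cycle.
But removing 7-1 disconnects 7 from 1; removing 1-8 disconnects 1 from 8; removing 4-0 disconnects 4 from 0; removing 9-3 disconnects 9 from 3 — these are bridges.
In total 9 edges are bridges.

9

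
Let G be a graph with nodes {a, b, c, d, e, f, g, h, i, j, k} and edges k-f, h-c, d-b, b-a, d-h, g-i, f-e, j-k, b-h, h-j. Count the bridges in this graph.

7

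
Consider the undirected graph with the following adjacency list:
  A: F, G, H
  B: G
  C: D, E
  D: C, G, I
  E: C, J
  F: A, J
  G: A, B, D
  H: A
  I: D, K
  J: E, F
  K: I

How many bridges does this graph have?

The edges on the cycle D-C-E-J-F-A-G-D are not bridges since each lies on that cycle.
But removing I-K disconnects I from K; removing B-G disconnects B from G; removing A-H disconnects A from H; removing D-I disconnects D from I — these are bridges.
That makes 4 bridges.

4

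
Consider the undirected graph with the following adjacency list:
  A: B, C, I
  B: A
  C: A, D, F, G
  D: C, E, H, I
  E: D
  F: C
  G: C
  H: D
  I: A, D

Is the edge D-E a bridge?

Yes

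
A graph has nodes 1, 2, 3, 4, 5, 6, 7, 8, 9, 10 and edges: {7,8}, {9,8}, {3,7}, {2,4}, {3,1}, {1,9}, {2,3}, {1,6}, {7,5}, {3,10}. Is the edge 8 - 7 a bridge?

After removing 8 - 7, the path 8-9-1-3-7 still connects them, so the edge is not a bridge.

No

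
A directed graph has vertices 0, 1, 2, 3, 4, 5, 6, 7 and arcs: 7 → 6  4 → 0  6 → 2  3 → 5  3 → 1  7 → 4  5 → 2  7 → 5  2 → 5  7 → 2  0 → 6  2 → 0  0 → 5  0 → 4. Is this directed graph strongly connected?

There is no directed path from 1 to 3, so the graph is not strongly connected.

No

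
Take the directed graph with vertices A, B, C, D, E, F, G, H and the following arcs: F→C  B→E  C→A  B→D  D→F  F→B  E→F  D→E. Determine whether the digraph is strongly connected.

No

There is no directed path from G to B, so the graph is not strongly connected.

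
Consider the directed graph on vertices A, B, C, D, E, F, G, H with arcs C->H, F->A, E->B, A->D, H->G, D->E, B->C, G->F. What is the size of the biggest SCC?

{A, B, C, D, E, F, G, H} are all mutually reachable — one SCC of size 8.
The largest has 8 vertices.

8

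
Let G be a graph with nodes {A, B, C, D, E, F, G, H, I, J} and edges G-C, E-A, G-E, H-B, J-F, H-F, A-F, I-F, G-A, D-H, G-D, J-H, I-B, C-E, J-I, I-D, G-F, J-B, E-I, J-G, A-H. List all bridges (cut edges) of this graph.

The edges on the cycle J-G-C-E-I-D-H-B-J are not bridges since each lies on that cycle.
Every edge lies on some cycle, so there are no bridges.

none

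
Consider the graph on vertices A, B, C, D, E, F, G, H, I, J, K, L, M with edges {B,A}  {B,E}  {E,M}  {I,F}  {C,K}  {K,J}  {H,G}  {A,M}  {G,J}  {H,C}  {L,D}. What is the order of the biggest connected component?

5

Starting from F we can reach F, I. That is one component of size 2.
Starting from D we can reach D, L. That is one component of size 2.
Starting from A we can reach A, B, E, M. That is one component of size 4.
Starting from C we can reach C, G, H, J, K. That is one component of size 5.
The largest has 5 vertices.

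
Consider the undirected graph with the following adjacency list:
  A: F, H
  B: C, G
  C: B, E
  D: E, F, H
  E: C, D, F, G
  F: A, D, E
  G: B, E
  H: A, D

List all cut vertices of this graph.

E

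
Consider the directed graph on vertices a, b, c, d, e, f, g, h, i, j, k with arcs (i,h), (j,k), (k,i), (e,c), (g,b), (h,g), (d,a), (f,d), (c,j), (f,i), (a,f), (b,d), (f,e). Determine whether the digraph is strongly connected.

Yes

From h we can reach every vertex (a, b, c, d, e, f, g, h, i, j, k), and every vertex can reach h (a, b, c, d, e, f, g, h, i, j, k). So the whole graph is one strongly connected component.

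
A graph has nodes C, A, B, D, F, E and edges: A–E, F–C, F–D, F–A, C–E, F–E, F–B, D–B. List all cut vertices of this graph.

F

Removing F increases the component count from 1 to 2, so F is a cut vertex.
By contrast removing C leaves 1 component; it is not a cut vertex. No other vertex is a cut vertex either.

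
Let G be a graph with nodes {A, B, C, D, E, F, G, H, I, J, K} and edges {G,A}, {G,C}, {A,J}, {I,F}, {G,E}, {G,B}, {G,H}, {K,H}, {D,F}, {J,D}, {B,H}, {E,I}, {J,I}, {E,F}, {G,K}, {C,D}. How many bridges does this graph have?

0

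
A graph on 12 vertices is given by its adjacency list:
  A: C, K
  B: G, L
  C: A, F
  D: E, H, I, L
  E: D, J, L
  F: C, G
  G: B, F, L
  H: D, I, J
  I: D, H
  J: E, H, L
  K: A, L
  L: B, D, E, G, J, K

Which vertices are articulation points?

Removing L increases the component count from 1 to 2, so L is a cut vertex.
By contrast removing G leaves 1 component; it is not a cut vertex. No other vertex is a cut vertex either.

L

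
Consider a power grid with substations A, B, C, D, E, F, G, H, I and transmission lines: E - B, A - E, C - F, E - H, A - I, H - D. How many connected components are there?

G is isolated — a component by itself.
Starting from C we can reach C, F. That is one component of size 2.
Starting from A we can reach A, B, D, E, H, I. That is one component of size 6.
Total: 3 components.

3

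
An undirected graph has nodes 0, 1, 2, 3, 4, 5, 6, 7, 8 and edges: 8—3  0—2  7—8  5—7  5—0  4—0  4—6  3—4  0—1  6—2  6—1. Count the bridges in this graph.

The edges on the cycle 4-6-2-0-4 are not bridges since each lies on that cycle.
Every edge lies on some cycle, so there are no bridges.

0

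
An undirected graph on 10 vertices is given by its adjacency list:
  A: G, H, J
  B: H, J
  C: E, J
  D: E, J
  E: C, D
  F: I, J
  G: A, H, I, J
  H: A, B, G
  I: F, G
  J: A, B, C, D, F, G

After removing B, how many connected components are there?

With B gone, the remaining components are: {A, C, D, E, F, G, H, I, J}.
That is 1 component.

1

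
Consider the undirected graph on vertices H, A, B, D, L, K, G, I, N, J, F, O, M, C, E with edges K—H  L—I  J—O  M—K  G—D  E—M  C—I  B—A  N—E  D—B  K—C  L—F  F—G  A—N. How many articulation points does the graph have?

1

Removing K increases the component count from 2 to 3, so K is a cut vertex.
By contrast removing D leaves 2 components; it is not a cut vertex. No other vertex is a cut vertex either.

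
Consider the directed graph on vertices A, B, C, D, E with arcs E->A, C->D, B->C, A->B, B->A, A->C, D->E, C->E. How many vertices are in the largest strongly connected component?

{A, B, C, D, E} are all mutually reachable — one SCC of size 5.
The largest has 5 vertices.

5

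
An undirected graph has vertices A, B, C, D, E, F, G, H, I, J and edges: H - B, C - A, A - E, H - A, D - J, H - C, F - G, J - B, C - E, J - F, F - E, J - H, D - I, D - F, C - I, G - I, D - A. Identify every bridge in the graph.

The edges on the cycle D-J-H-C-I-G-F-D are not bridges since each lies on that cycle.
Every edge lies on some cycle, so there are no bridges.

none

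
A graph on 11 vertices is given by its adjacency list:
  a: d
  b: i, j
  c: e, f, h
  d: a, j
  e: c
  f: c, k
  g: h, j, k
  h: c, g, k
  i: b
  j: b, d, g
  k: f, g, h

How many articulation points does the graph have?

5

Removing b increases the component count from 1 to 2, so b is a cut vertex.
Removing c increases the component count from 1 to 2, so c is a cut vertex.
Removing d increases the component count from 1 to 2, so d is a cut vertex.
Likewise g, j are cut vertices.
By contrast removing f leaves 1 component; it is not a cut vertex. No other vertex is a cut vertex either.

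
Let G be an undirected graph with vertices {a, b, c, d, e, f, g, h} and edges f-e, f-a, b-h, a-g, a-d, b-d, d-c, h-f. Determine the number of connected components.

Starting from a we can reach a, b, c, d, e, f, g, h. That is one component of size 8.
Total: 1 component.

1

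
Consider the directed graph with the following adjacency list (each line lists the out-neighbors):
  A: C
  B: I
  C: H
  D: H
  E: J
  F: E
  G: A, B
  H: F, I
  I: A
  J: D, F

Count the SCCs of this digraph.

3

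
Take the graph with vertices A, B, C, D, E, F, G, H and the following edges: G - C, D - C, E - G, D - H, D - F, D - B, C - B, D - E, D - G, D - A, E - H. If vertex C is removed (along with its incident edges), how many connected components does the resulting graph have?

1

With C gone, the remaining components are: {A, B, D, E, F, G, H}.
That is 1 component.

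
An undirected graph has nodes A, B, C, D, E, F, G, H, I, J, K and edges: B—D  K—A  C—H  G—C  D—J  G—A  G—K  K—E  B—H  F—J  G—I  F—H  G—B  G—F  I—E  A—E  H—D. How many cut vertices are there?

Removing G increases the component count from 1 to 2, so G is a cut vertex.
By contrast removing K leaves 1 component; it is not a cut vertex. No other vertex is a cut vertex either.

1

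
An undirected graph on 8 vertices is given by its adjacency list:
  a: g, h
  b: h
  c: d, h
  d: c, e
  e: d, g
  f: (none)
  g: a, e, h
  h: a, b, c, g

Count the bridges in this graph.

1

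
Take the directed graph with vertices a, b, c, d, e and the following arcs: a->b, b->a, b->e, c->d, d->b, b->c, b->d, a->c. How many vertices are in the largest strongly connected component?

4

{a, b, c, d} are all mutually reachable — one SCC of size 4.
{e} is an SCC by itself.
The largest has 4 vertices.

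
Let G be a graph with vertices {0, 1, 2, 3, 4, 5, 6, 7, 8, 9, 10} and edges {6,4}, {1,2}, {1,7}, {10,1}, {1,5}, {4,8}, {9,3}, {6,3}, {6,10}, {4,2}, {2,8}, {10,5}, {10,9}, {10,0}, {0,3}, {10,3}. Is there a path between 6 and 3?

Yes

From 6 we can reach 0, 1, 2, 3, 4, 5, 6, 7, 8, 9, 10, which includes 3.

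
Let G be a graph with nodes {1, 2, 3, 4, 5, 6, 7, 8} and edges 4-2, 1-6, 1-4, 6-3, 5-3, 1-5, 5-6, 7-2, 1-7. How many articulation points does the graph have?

Removing 1 increases the component count from 2 to 3, so 1 is a cut vertex.
By contrast removing 7 leaves 2 components; it is not a cut vertex. No other vertex is a cut vertex either.

1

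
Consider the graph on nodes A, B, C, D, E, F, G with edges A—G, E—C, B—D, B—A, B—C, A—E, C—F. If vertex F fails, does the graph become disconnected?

No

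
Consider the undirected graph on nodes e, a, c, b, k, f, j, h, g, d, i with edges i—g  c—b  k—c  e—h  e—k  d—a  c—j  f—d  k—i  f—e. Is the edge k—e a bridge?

Yes

Removing k—e leaves no path between k and e: the component count goes from 1 to 2. So it is a bridge.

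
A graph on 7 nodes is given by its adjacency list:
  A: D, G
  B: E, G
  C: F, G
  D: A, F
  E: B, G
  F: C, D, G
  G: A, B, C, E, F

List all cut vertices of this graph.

Removing G increases the component count from 1 to 2, so G is a cut vertex.
By contrast removing D leaves 1 component; it is not a cut vertex. No other vertex is a cut vertex either.

G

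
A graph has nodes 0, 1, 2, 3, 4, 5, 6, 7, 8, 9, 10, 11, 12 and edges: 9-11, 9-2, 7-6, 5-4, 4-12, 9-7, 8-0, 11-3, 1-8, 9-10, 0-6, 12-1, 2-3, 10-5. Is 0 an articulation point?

Deleting 0 leaves 1 component (was 1) (its neighbors 6, 8 remain connected to each other), so 0 is not a cut vertex.

No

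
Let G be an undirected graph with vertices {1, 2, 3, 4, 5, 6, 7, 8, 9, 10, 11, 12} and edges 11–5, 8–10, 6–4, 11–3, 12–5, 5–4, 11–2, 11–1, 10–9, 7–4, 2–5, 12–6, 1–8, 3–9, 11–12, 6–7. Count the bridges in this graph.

The edges on the cycle 6-7-4-6 are not bridges since each lies on that cycle.
Every edge lies on some cycle, so there are no bridges.

0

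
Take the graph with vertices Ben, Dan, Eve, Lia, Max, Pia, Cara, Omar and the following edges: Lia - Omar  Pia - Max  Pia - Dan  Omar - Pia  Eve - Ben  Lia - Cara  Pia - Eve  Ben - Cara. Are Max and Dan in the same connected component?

Yes

From Max we can reach Ben, Dan, Eve, Lia, Max, Pia, Cara, Omar, which includes Dan.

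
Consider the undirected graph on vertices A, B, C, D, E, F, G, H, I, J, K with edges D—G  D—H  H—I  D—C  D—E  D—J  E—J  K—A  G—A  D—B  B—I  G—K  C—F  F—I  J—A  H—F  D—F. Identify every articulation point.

Removing D increases the component count from 1 to 2, so D is a cut vertex.
By contrast removing G leaves 1 component; it is not a cut vertex. No other vertex is a cut vertex either.

D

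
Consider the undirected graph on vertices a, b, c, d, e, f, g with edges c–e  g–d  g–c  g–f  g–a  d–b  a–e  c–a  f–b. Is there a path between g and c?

Yes

From g we can reach a, b, c, d, e, f, g, which includes c.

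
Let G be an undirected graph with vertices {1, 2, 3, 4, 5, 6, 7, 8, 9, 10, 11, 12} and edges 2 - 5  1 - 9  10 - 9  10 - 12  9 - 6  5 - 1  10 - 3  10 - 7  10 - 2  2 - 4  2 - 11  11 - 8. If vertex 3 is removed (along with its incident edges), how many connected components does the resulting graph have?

1

With 3 gone, the remaining components are: {1, 2, 4, 5, 6, 7, 8, 9, 10, 11, 12}.
That is 1 component.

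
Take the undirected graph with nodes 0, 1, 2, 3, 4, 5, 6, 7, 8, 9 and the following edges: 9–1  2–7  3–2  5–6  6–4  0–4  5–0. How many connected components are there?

4

8 is isolated — a component by itself.
Starting from 1 we can reach 1, 9. That is one component of size 2.
Starting from 2 we can reach 2, 3, 7. That is one component of size 3.
Starting from 0 we can reach 0, 4, 5, 6. That is one component of size 4.
Total: 4 components.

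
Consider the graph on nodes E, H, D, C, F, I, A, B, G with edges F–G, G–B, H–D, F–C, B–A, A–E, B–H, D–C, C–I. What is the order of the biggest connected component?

Starting from A we can reach A, B, C, D, E, F, G, H, I. That is one component of size 9.
The largest has 9 vertices.

9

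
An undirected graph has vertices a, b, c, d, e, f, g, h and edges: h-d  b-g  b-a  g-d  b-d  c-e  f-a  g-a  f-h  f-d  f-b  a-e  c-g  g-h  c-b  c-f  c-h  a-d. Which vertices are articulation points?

none

Removing b, for instance, still leaves 1 component. No single vertex removal increases the component count — the graph has no articulation points.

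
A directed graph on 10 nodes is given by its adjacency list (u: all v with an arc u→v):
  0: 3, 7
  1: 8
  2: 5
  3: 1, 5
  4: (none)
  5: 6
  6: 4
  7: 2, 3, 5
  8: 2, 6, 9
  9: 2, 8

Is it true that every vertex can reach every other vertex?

No

There is no directed path from 4 to 2, so the graph is not strongly connected.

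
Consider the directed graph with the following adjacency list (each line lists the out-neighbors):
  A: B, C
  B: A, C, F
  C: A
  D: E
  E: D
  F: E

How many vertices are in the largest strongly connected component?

3

{A, B, C} are all mutually reachable — one SCC of size 3.
{D, E} are all mutually reachable — one SCC of size 2.
{F} is an SCC by itself.
The largest has 3 vertices.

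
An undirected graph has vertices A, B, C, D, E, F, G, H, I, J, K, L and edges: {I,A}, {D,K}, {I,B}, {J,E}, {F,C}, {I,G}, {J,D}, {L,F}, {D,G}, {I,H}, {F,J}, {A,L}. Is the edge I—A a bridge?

After removing I—A, the path I-G-D-J-F-L-A still connects them, so the edge is not a bridge.

No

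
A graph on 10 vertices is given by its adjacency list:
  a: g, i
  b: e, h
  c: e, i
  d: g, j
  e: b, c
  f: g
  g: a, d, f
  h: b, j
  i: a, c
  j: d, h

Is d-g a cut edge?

No

After removing d-g, the path d-j-h-b-e-c-i-a-g still connects them, so the edge is not a bridge.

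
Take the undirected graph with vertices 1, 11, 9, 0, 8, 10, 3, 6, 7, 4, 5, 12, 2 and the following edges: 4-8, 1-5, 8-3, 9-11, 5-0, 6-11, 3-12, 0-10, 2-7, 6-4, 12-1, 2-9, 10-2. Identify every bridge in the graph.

2-7

The edges on the cycle 6-4-8-3-12-1-5-0-10-2-9-11-6 are not bridges since each lies on that cycle.
But removing 2-7 disconnects 2 from 7 — this is a bridge.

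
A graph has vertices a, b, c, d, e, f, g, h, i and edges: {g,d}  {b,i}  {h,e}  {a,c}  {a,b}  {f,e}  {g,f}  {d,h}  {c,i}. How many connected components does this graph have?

2

Starting from a we can reach a, b, c, i. That is one component of size 4.
Starting from d we can reach d, e, f, g, h. That is one component of size 5.
Total: 2 components.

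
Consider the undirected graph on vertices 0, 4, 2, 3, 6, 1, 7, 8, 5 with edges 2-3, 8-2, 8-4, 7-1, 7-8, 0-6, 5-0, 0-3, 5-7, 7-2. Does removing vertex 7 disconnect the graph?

Deleting 7 raises the number of components from 1 to 2, so 7 is a cut vertex.

Yes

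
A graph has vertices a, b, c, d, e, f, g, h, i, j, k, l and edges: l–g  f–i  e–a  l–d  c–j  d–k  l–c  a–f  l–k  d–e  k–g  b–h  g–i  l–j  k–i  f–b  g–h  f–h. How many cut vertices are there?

Removing l increases the component count from 1 to 2, so l is a cut vertex.
By contrast removing f leaves 1 component; it is not a cut vertex. No other vertex is a cut vertex either.

1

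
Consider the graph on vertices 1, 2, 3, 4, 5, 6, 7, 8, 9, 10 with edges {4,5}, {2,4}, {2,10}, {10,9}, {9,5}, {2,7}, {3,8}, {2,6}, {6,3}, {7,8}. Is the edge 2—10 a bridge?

After removing 2—10, the path 2-4-5-9-10 still connects them, so the edge is not a bridge.

No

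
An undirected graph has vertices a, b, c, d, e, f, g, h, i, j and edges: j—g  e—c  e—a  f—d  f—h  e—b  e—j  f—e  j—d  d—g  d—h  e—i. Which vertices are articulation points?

Removing e increases the component count from 1 to 5, so e is a cut vertex.
By contrast removing f leaves 1 component; it is not a cut vertex. No other vertex is a cut vertex either.

e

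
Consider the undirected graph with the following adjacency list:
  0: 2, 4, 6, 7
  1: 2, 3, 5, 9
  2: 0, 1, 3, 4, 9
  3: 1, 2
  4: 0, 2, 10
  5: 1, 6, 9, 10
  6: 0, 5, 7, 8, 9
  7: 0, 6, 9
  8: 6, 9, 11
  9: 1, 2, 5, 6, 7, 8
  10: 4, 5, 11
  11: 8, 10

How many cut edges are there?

The edges on the cycle 10-5-9-7-6-0-4-10 are not bridges since each lies on that cycle.
Every edge lies on some cycle, so there are no bridges.

0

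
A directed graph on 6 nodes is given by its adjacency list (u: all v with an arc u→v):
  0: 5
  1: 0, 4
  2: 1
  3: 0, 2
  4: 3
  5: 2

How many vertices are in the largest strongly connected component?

{0, 1, 2, 3, 4, 5} are all mutually reachable — one SCC of size 6.
The largest has 6 vertices.

6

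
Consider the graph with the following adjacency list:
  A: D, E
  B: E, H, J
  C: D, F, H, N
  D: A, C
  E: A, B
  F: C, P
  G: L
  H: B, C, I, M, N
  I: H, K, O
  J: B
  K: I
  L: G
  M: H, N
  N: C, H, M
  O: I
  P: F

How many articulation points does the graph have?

Removing B increases the component count from 2 to 3, so B is a cut vertex.
Removing C increases the component count from 2 to 3, so C is a cut vertex.
Removing F increases the component count from 2 to 3, so F is a cut vertex.
Likewise H, I are cut vertices.
By contrast removing K leaves 2 components; it is not a cut vertex. No other vertex is a cut vertex either.

5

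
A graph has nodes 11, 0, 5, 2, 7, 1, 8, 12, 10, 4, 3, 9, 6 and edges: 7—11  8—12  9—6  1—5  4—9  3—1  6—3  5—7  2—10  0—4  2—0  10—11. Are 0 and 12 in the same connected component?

The component containing 0 is {0, 1, 2, 3, 4, 5, 6, 7, 9, 10, 11}, and 12 is not in it.

No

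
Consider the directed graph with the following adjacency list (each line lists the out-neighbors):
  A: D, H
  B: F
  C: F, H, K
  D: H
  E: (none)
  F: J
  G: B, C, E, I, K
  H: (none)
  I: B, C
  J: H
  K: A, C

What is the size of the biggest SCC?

{C, K} are all mutually reachable — one SCC of size 2.
{I} is an SCC by itself.
{H} is an SCC by itself.
{B} is an SCC by itself.
{D} is an SCC by itself.
(and 5 more singleton SCCs)
The largest has 2 vertices.

2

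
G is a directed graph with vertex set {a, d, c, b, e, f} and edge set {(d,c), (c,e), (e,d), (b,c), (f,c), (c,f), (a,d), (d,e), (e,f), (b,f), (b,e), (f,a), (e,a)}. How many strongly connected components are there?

{a, c, d, e, f} are all mutually reachable — one SCC of size 5.
{b} is an SCC by itself.
That gives 2 strongly connected components.

2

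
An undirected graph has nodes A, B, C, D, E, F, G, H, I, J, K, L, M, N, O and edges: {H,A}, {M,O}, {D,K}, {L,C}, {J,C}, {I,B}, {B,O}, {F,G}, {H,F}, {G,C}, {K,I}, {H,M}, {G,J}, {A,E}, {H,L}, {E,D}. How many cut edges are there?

0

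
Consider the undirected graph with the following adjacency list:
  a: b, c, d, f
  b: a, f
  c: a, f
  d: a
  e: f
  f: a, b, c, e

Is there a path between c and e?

Yes

From c we can reach a, b, c, d, e, f, which includes e.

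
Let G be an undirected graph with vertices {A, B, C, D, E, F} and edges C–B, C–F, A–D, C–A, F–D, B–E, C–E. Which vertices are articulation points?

C

Removing C increases the component count from 1 to 2, so C is a cut vertex.
By contrast removing F leaves 1 component; it is not a cut vertex. No other vertex is a cut vertex either.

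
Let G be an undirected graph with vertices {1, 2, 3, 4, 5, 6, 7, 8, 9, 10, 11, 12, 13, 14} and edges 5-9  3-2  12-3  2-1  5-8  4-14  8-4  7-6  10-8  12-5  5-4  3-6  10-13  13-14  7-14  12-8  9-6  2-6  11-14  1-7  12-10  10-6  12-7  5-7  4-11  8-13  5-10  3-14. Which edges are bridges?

none

The edges on the cycle 5-10-6-9-5 are not bridges since each lies on that cycle.
Every edge lies on some cycle, so there are no bridges.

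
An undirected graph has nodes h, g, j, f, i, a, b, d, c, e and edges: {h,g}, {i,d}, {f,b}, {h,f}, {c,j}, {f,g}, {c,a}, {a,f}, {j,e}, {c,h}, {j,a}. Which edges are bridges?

The edges on the cycle c-h-f-a-j-c are not bridges since each lies on that cycle.
But removing i-d disconnects i from d; removing f-b disconnects f from b; removing e-j disconnects e from j — these are bridges.

b-f, d-i, e-j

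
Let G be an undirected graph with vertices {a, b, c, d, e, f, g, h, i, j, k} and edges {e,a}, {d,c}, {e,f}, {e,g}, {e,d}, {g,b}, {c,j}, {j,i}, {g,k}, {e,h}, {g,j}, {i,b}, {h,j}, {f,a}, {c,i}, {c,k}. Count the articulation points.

Removing e increases the component count from 1 to 2, so e is a cut vertex.
By contrast removing f leaves 1 component; it is not a cut vertex. No other vertex is a cut vertex either.

1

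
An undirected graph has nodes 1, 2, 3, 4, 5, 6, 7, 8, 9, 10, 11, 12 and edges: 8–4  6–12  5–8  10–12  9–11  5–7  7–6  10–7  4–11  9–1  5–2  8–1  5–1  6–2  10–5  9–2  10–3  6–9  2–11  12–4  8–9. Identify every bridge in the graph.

The edges on the cycle 8-9-1-8 are not bridges since each lies on that cycle.
But removing 10–3 disconnects 10 from 3 — this is a bridge.

10-3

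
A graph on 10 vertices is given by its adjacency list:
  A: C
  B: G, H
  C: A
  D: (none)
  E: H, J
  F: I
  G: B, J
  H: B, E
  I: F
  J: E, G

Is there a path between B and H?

From B we can reach B, E, G, H, J, which includes H.

Yes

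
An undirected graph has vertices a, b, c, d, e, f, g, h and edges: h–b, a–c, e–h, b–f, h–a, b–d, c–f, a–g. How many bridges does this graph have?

The edges on the cycle h-a-c-f-b-h are not bridges since each lies on that cycle.
But removing e–h disconnects e from h; removing d–b disconnects d from b; removing a–g disconnects a from g — these are bridges.
That makes 3 bridges.

3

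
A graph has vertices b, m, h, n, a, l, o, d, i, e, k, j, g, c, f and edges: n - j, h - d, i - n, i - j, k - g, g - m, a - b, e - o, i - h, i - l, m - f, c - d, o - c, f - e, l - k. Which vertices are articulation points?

i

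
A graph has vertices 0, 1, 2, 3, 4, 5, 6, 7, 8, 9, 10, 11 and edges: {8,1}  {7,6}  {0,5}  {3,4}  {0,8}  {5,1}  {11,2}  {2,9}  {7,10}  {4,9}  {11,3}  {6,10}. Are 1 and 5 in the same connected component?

From 1 we can reach 0, 1, 5, 8, which includes 5.

Yes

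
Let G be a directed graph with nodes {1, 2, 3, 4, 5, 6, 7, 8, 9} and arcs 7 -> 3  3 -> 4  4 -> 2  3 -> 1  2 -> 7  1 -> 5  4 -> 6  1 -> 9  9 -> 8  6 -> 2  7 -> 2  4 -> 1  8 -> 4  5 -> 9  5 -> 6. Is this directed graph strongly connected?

Yes

From 8 we can reach every vertex (1, 2, 3, 4, 5, 6, 7, 8, 9), and every vertex can reach 8 (1, 2, 3, 4, 5, 6, 7, 8, 9). So the whole graph is one strongly connected component.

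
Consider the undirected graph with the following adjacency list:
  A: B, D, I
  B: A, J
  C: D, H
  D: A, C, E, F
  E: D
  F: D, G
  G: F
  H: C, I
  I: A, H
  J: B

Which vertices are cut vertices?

Removing A increases the component count from 1 to 2, so A is a cut vertex.
Removing B increases the component count from 1 to 2, so B is a cut vertex.
Removing D increases the component count from 1 to 3, so D is a cut vertex.
Likewise F is a cut vertex.
By contrast removing I leaves 1 component; it is not a cut vertex. No other vertex is a cut vertex either.

A, B, D, F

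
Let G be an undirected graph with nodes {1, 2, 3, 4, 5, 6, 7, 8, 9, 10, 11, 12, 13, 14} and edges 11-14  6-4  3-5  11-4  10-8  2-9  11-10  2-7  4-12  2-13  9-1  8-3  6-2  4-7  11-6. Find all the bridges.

The edges on the cycle 11-6-2-7-4-11 are not bridges since each lies on that cycle.
But removing 8-10 disconnects 8 from 10; removing 3-8 disconnects 3 from 8; removing 9-1 disconnects 9 from 1; removing 4-12 disconnects 4 from 12 — these are bridges.
In total 9 edges are bridges.

1-9, 10-11, 10-8, 11-14, 12-4, 13-2, 2-9, 3-5, 3-8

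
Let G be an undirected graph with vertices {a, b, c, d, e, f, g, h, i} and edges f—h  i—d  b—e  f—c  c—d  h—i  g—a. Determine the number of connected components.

3

Starting from a we can reach a, g. That is one component of size 2.
Starting from b we can reach b, e. That is one component of size 2.
Starting from c we can reach c, d, f, h, i. That is one component of size 5.
Total: 3 components.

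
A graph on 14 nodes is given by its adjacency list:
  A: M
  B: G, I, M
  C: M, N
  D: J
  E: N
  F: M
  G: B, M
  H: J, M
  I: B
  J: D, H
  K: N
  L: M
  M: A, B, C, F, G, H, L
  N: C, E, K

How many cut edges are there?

The edges on the cycle G-M-B-G are not bridges since each lies on that cycle.
But removing M-L disconnects M from L; removing J-D disconnects J from D; removing M-H disconnects M from H; removing B-I disconnects B from I — these are bridges.
In total 11 edges are bridges.

11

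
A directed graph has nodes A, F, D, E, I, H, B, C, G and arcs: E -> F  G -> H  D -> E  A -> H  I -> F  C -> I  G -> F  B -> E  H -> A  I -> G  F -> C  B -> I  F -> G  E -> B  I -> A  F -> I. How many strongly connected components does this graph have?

{C, F, G, I} are all mutually reachable — one SCC of size 4.
{B, E} are all mutually reachable — one SCC of size 2.
{A, H} are all mutually reachable — one SCC of size 2.
{D} is an SCC by itself.
That gives 4 strongly connected components.

4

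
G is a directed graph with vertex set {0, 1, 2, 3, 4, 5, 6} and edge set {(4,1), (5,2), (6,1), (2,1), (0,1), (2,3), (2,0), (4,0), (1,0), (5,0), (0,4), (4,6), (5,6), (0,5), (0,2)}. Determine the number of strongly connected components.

2

{0, 1, 2, 4, 5, 6} are all mutually reachable — one SCC of size 6.
{3} is an SCC by itself.
That gives 2 strongly connected components.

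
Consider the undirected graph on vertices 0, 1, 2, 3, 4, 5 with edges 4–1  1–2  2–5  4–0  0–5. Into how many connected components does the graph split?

3 is isolated — a component by itself.
Starting from 0 we can reach 0, 1, 2, 4, 5. That is one component of size 5.
Total: 2 components.

2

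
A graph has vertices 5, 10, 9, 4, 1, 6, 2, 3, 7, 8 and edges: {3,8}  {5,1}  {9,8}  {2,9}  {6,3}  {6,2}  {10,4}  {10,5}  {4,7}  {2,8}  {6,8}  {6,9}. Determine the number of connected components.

2

Starting from 1 we can reach 1, 4, 5, 7, 10. That is one component of size 5.
Starting from 2 we can reach 2, 3, 6, 8, 9. That is one component of size 5.
Total: 2 components.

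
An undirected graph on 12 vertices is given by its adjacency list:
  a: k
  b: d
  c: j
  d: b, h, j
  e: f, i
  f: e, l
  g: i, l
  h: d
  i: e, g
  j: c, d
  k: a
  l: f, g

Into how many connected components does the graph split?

3

Starting from a we can reach a, k. That is one component of size 2.
Starting from e we can reach e, f, g, i, l. That is one component of size 5.
Starting from b we can reach b, c, d, h, j. That is one component of size 5.
Total: 3 components.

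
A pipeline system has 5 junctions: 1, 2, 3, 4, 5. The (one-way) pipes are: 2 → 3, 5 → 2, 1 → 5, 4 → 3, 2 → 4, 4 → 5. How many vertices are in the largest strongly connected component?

{2, 4, 5} are all mutually reachable — one SCC of size 3.
{3} is an SCC by itself.
{1} is an SCC by itself.
The largest has 3 vertices.

3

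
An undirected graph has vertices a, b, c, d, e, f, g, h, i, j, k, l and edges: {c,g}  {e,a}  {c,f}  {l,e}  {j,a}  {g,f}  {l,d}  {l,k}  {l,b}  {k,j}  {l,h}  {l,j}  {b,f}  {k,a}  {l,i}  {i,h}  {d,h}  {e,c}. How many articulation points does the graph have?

1

Removing l increases the component count from 1 to 2, so l is a cut vertex.
By contrast removing g leaves 1 component; it is not a cut vertex. No other vertex is a cut vertex either.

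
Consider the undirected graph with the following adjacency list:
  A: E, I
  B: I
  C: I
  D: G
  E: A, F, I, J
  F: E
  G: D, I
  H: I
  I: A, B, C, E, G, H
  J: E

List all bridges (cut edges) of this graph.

The edges on the cycle E-I-A-E are not bridges since each lies on that cycle.
But removing I-G disconnects I from G; removing G-D disconnects G from D; removing E-J disconnects E from J; removing H-I disconnects H from I — these are bridges.
In total 7 edges are bridges.

B-I, C-I, D-G, E-F, E-J, G-I, H-I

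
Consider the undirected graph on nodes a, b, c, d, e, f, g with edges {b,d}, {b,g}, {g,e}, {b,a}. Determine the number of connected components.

c is isolated — a component by itself.
f is isolated — a component by itself.
Starting from a we can reach a, b, d, e, g. That is one component of size 5.
Total: 3 components.

3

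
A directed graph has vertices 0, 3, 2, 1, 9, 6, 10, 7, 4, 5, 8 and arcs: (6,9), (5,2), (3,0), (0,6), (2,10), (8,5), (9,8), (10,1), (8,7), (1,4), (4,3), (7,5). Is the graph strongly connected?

From 5 we can reach every vertex (0, 1, 2, 3, 4, 5, 6, 7, 8, 9, 10), and every vertex can reach 5 (0, 1, 2, 3, 4, 5, 6, 7, 8, 9, 10). So the whole graph is one strongly connected component.

Yes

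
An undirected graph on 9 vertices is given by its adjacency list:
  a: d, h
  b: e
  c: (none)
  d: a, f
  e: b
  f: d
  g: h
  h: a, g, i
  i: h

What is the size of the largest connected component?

6

c is isolated — a component by itself.
Starting from b we can reach b, e. That is one component of size 2.
Starting from a we can reach a, d, f, g, h, i. That is one component of size 6.
The largest has 6 vertices.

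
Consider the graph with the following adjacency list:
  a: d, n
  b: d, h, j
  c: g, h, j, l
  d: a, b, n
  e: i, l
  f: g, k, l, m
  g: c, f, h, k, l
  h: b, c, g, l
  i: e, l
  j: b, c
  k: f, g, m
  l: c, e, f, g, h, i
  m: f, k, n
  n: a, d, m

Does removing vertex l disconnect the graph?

Yes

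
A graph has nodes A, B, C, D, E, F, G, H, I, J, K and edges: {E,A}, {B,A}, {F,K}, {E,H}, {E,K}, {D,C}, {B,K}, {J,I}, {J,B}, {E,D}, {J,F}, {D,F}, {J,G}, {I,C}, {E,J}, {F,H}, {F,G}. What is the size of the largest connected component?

11

Starting from A we can reach A, B, C, D, E, F, G, H, I, J, K. That is one component of size 11.
The largest has 11 vertices.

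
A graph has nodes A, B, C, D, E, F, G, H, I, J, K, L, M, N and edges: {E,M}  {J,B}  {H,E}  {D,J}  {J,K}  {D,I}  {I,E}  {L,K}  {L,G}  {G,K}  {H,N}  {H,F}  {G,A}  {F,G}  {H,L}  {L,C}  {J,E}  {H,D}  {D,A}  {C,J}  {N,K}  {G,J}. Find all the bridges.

The edges on the cycle H-L-C-J-D-H are not bridges since each lies on that cycle.
But removing M–E disconnects M from E; removing J–B disconnects J from B — these are bridges.

B-J, E-M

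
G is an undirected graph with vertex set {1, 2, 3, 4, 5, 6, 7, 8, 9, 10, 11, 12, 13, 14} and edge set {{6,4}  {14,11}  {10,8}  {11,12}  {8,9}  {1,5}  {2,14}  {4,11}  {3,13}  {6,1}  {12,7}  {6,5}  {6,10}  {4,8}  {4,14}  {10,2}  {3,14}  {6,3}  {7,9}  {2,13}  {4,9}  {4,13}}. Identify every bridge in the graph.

none

The edges on the cycle 6-1-5-6 are not bridges since each lies on that cycle.
Every edge lies on some cycle, so there are no bridges.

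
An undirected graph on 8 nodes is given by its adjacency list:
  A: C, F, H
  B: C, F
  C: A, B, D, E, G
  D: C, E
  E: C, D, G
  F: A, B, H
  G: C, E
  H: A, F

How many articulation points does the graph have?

Removing C increases the component count from 1 to 2, so C is a cut vertex.
By contrast removing E leaves 1 component; it is not a cut vertex. No other vertex is a cut vertex either.

1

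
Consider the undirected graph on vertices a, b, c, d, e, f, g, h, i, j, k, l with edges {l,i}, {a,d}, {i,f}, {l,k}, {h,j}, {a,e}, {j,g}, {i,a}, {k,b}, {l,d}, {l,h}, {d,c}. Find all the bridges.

The edges on the cycle l-i-a-d-l are not bridges since each lies on that cycle.
But removing l—k disconnects l from k; removing c—d disconnects c from d; removing k—b disconnects k from b; removing h—j disconnects h from j — these are bridges.
In total 8 edges are bridges.

a-e, b-k, c-d, f-i, g-j, h-j, h-l, k-l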